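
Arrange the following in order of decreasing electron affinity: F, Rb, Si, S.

EA tends to increase across a period and decrease down a group, though the pattern is less regular than for IE or radius.
Here both period and group differ, so the two effects have to be weighed against each other.
Si > Rb: both effects reinforce here, so Si is clearly the higher of the two.
S > Si: both are in period 3; the period trend gives S the larger value.
F > S: relative to S, both the across-period and down-group shifts push F's electron affinity up.
Tabulated electron affinity (kJ/mol): F 328, Si 134, S 200, Rb 47.
So from highest to lowest: F > S > Si > Rb.

F, S, Si, Rb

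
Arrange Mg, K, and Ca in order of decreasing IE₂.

The second ionization energy removes an electron from the +1 ion. For each element: Mg⁺ still has 1 valence electron; K⁺ is the bare [Ar] core; Ca⁺ still has 1 valence electron.
Pulling an electron out of a noble-gas core costs far more than removing a remaining valence electron, so K sits at the high end of IE_2.
Valence configurations: Mg⁺ [Ne]3s¹, Ca⁺ [Ar]4s¹.
Tabulated IE_2 (kJ/mol): Mg 1451, K 3052, Ca 1145.
Putting it together, IE_2: Ca < Mg < K.

K > Mg > Ca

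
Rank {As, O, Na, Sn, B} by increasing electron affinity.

B, Na, As, Sn, O

Electron affinity generally becomes more exothermic across a period toward the halogens and less exothermic down a group.
These span different periods and groups, so the two trends combine.
Na > B: this pair runs against the simple trend — see the exception note.
As > Na: period and group pull opposite ways; the across-period shift dominates (78 vs 53 kJ/mol).
Sn > As: this pair runs against the simple trend — see the exception note.
O > Sn: relative to Sn, both the across-period and down-group shifts push O's electron affinity up.
Note the exception: Na has a higher electron affinity than B, contrary to the simple trend — B's ns²np¹ configuration gives only a small electron affinity — the sparsely filled np subshell binds an added electron weakly.
Note the exception: Sn has a higher electron affinity than As, contrary to the simple trend — adding an electron to As's half-filled np³ subshell costs electron-pairing energy.
For reference (kJ/mol): B 27, O 141, Na 53, As 78, Sn 107.
So from lowest to highest: B < Na < As < Sn < O.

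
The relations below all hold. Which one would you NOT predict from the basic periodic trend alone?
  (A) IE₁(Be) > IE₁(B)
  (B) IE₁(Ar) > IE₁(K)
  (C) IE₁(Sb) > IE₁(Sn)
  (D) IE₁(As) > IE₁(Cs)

(A)

The general trend: first ionization energy increases across a period and decreases down a group.
(A) Be (period 2, group 2) vs B (period 2, group 13): the stated order contradicts the simple trend.
(B) Ar (period 3, group 18) vs K (period 4, group 1): the stated order agrees with the simple trend.
(C) Sb (period 5, group 15) vs Sn (period 5, group 14): the stated order agrees with the simple trend.
(D) As (period 4, group 15) vs Cs (period 6, group 1): the stated order agrees with the simple trend.
The exception is (A): removing B's lone 2p electron is easier than breaking Be's filled 2s².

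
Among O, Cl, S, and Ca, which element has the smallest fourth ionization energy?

S

After 3 electrons have been removed, what remains? O³⁺ still has 3 valence electrons; Cl³⁺ still has 4 valence electrons; S³⁺ still has 3 valence electrons; Ca³⁺ is already 1 electron into the core.
Usually core removal costs more than valence removal, but here the competition is close: a tightly held n=2 valence electron can cost more to remove than an n=3 core electron, so the actual values have to decide it.
Valence configurations: O³⁺ [He]2s²2p¹, Cl³⁺ [Ne]3s²3p², S³⁺ [Ne]3s²3p¹.
The numbers (kJ/mol): O 7469, Cl 5159, S 4556, Ca 6491.
Overall IE_4 order: S < Cl < Ca < O.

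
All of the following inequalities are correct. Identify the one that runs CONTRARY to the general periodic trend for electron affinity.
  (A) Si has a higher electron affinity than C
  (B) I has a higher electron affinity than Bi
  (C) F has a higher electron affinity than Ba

The general trend: electron affinity increases across a period and decreases down a group.
(A) Si (period 3, group 14) vs C (period 2, group 14): the stated order contradicts the simple trend.
(B) I (period 5, group 17) vs Bi (period 6, group 15): the stated order agrees with the simple trend.
(C) F (period 2, group 17) vs Ba (period 6, group 2): the stated order agrees with the simple trend.
The exception is (A): Si's larger, more diffuse 3p orbitals accept an added electron slightly more readily than C's compact 2p.

(A)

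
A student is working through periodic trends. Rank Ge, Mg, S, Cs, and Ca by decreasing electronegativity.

S, Ge, Mg, Ca, Cs

EN rises left→right (higher Z_eff, smaller atoms) and falls top→bottom (larger, more shielded atoms).
Here both period and group differ, so the two effects have to be weighed against each other.
Ca > Cs: both effects reinforce here, so Ca is clearly the higher of the two.
Mg > Ca: Mg sits above Ca in group 2, so the down-group effect alone puts Mg higher.
Ge > Mg: the two effects oppose for this pair; the across-period effect wins (2.01 vs 1.31).
S > Ge: relative to Ge, both the across-period and down-group shifts push S's electronegativity up.
For reference (Pauling): Mg 1.31, S 2.58, Ca 1.00, Ge 2.01, Cs 0.79.
So from highest to lowest: S > Ge > Mg > Ca > Cs.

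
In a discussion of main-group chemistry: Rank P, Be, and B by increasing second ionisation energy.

Be < P < B

Consider each +1 ion: P⁺ still has 4 valence electrons; Be⁺ still has 1 valence electron; B⁺ still has 2 valence electrons.
All are still removing valence electrons, so compare the +1 ions as you would atoms: IE_2 generally rises across a period (higher Z_eff) and falls down a group (larger shell), subject to the usual subshell exceptions.
Valence configurations: P⁺ [Ne]3s²3p², Be⁺ [He]2s¹, B⁺ [He]2s².
Approximate IE_2 values (kJ/mol): P 1907, Be 1757, B 2427.
Overall IE_2 order: Be < P < B.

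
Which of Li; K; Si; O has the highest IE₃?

Li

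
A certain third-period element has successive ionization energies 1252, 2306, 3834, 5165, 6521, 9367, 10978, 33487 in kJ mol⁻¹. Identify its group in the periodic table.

Group 17

Look for the largest jump between consecutive ionization energies: IE8/IE7 ≈ 3.1, far larger than any earlier ratio.
That jump marks the point where a core electron is being removed. So the atom has 7 valence electrons.
A main-group element with 7 valence electrons is in group 17.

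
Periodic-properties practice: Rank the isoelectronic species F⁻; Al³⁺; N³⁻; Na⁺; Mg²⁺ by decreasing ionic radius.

N³⁻, F⁻, Na⁺, Mg²⁺, Al³⁺

All of these have 10 electrons, so size is governed by nuclear charge alone: the more protons, the stronger the pull on the same electron cloud, and the smaller the ion.
Nuclear charges: Al³⁺ (Z=13), Mg²⁺ (Z=12), Na⁺ (Z=11), F⁻ (Z=9), N³⁻ (Z=7).
Largest to smallest: N³⁻ > F⁻ > Na⁺ > Mg²⁺ > Al³⁺.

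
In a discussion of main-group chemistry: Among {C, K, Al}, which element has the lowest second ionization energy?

Al

Consider each +1 ion: C⁺ still has 3 valence electrons; K⁺ is the bare [Ar] core; Al⁺ still has 2 valence electrons.
Pulling an electron out of a noble-gas core costs far more than removing a remaining valence electron, so K sits at the high end of IE_2.
Valence configurations: C⁺ [He]2s²2p¹, Al⁺ [Ne]3s².
The numbers (kJ/mol): C 2353, K 3052, Al 1817.
So the second ionization energies run Al < C < K.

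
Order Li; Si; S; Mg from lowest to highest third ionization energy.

After 2 electrons have been removed, what remains? Li²⁺ is already 1 electron into the core; Si²⁺ still has 2 valence electrons; S²⁺ still has 4 valence electrons; Mg²⁺ is the bare [Ne] core.
Core electrons are held far more tightly than valence electrons, so Mg and Li top the IE_3 order.
Valence configurations: Si²⁺ [Ne]3s², S²⁺ [Ne]3s²3p².
Tabulated IE_3 (kJ/mol): Li 11815, Si 3232, S 3357, Mg 7733.
Overall IE_3 order: Si < S < Mg < Li.

Si < S < Mg < Li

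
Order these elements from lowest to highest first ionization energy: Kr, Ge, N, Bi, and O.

Bi < Ge < O < Kr < N

N is in period 2, group 15; O is in period 2, group 16; Ge is in period 4, group 14; Kr is in period 4, group 18; Bi is in period 6, group 15.
First ionization energy rises across a period (greater Z_eff holds electrons more tightly) and falls down a group (valence electrons are farther from the nucleus).
Here both period and group differ, so the two effects have to be weighed against each other.
Ge > Bi: period and group pull opposite ways; the down-group shift dominates (762 vs 703 kJ/mol).
O > Ge: relative to Ge, both the across-period and down-group shifts push O's first ionization energy up.
Kr > O: period and group pull opposite ways; the across-period shift dominates (1351 vs 1314 kJ/mol).
N > Kr: period and group pull opposite ways; the down-group shift dominates (1402 vs 1351 kJ/mol).
Note the exception: N has a higher first ionization energy than O, contrary to the simple trend — pairing an electron in O's 2p⁴ costs repulsion energy, so O ionizes more easily than half-filled N (2p³).
Approximate values (kJ/mol): N 1402, O 1314, Ge 762, Kr 1351, Bi 703.
So from lowest to highest: Bi < Ge < O < Kr < N.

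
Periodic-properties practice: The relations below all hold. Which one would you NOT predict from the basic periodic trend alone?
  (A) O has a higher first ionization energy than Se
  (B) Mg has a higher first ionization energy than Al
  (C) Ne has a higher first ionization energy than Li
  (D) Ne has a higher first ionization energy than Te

The general trend: first ionization energy increases across a period and decreases down a group.
(A) O (period 2, group 16) vs Se (period 4, group 16): the stated order agrees with the simple trend.
(B) Mg (period 3, group 2) vs Al (period 3, group 13): the stated order contradicts the simple trend.
(C) Ne (period 2, group 18) vs Li (period 2, group 1): the stated order agrees with the simple trend.
(D) Ne (period 2, group 18) vs Te (period 5, group 16): the stated order agrees with the simple trend.
The exception is (B): Al's single 3p electron is easier to remove than one from Mg's filled 3s².

(B)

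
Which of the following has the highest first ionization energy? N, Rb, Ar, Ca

N is in period 2, group 15; Ar is in period 3, group 18; Ca is in period 4, group 2; Rb is in period 5, group 1.
Across a period the outer electron is held more tightly (higher IE₁); down a group it sits in a higher shell, more shielded, and comes off more easily.
These span different periods and groups, so the two trends combine.
Ca > Rb: both effects reinforce here, so Ca is clearly the higher of the two.
N > Ca: both effects reinforce here, so N is clearly the higher of the two.
Ar > N: the two effects oppose for this pair; the across-period effect wins (1521 vs 1402 kJ/mol).
Tabulated first ionization energy (kJ/mol): N 1402, Ar 1521, Ca 590, Rb 403.
The highest first ionization energy among these belongs to Ar.

Ar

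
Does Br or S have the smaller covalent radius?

S

S is in period 3, group 16; Br is in period 4, group 17.
Across a period the added protons contract the valence shell; down a group each new principal shell makes the atom larger.
These sit on a diagonal, where the across-period and down-group effects partly cancel.
Br > S: period and group pull opposite ways; the down-group shift dominates (114 vs 103 pm).
For reference (pm): S 103, Br 114.
So S has the smaller covalent radius (S < Br).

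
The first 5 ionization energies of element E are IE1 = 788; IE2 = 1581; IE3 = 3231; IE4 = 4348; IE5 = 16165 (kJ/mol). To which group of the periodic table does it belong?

Look for the largest jump between consecutive ionization energies: IE5/IE4 ≈ 3.7, far larger than any earlier ratio.
That jump marks the point where a core electron is being removed. So the atom has 4 valence electrons.
A main-group element with 4 valence electrons is in group 14.

Group 14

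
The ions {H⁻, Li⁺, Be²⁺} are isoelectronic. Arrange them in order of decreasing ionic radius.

H⁻, Li⁺, Be²⁺

All of these have 2 electrons, so size is governed by nuclear charge alone: the more protons, the stronger the pull on the same electron cloud, and the smaller the ion.
Nuclear charges: Be²⁺ (Z=4), Li⁺ (Z=3), H⁻ (Z=1).
Largest to smallest: H⁻ > Li⁺ > Be²⁺.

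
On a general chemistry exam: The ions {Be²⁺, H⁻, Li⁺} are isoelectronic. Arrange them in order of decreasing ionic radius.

H⁻, Li⁺, Be²⁺

All of these have 2 electrons, so size is governed by nuclear charge alone: the more protons, the stronger the pull on the same electron cloud, and the smaller the ion.
Nuclear charges: Be²⁺ (Z=4), Li⁺ (Z=3), H⁻ (Z=1).
Largest to smallest: H⁻ > Li⁺ > Be²⁺.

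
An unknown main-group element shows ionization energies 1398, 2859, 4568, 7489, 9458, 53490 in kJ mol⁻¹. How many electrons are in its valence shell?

Look for the largest jump between consecutive ionization energies: IE6/IE5 ≈ 5.7, far larger than any earlier ratio.
That jump marks the point where a core electron is being removed. So the atom has 5 valence electrons.

5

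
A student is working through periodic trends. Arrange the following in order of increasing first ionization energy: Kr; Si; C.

Across a period the outer electron is held more tightly (higher IE₁); down a group it sits in a higher shell, more shielded, and comes off more easily.
Here both period and group differ, so the two effects have to be weighed against each other.
C > Si: they share group 14; the group trend gives C the larger value.
Kr > C: the two effects oppose for this pair; the across-period effect wins (1351 vs 1086 kJ/mol).
Approximate values (kJ/mol): C 1086, Si 786, Kr 1351.
So from lowest to highest: Si < C < Kr.

Si < C < Kr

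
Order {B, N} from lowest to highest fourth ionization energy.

The fourth ionization energy removes an electron from the +3 ion. For each element: B³⁺ is the bare [He] core; N³⁺ still has 2 valence electrons.
Breaking into a closed-shell core is much more expensive than removing a leftover valence electron — B has the largest IE_4 here.
Approximate IE_4 values (kJ/mol): B 25026, N 7475.
Putting it together, IE_4: N < B.

N < B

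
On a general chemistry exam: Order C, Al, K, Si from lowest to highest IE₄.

Si, K, C, Al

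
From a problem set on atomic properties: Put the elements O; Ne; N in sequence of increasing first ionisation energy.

O < N < Ne

N is in period 2, group 15; O is in period 2, group 16; Ne is in period 2, group 18.
First ionization energy rises across a period (greater Z_eff holds electrons more tightly) and falls down a group (valence electrons are farther from the nucleus).
All lie in period 2; the across-period trend (first ionization energy increases left to right) applies, with the exception below.
Note the exception: N has a higher first ionization energy than O, contrary to the simple trend — pairing an electron in O's 2p⁴ costs repulsion energy, so O ionizes more easily than half-filled N (2p³).
For reference (kJ/mol): N 1402, O 1314, Ne 2081.
So from lowest to highest: O < N < Ne.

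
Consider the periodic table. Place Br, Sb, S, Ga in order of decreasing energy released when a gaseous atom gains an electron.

S is in period 3, group 16; Ga is in period 4, group 13; Br is in period 4, group 17; Sb is in period 5, group 15.
Adding an electron releases more energy for atoms nearer the top right (short of the noble gases).
Neither a single period nor a single group — weigh both effects.
Sb > Ga: period and group pull opposite ways; the across-period shift dominates (103 vs 29 kJ/mol).
S > Sb: both effects reinforce here, so S is clearly the higher of the two.
Br > S: the two effects oppose for this pair; the across-period effect wins (325 vs 200 kJ/mol).
Approximate values (kJ/mol): S 200, Ga 29, Br 325, Sb 103.
So from highest to lowest: Br > S > Sb > Ga.

Br > S > Sb > Ga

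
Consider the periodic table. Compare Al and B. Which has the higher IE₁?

Removing the outermost electron gets harder across a period and easier down a group.
All are in group 13, so first ionization energy increases up the group.
So B has the higher IE₁ (B > Al).

B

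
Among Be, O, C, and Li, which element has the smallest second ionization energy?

Be

Consider each +1 ion: Be⁺ still has 1 valence electron; O⁺ still has 5 valence electrons; C⁺ still has 3 valence electrons; Li⁺ is the bare [He] core.
Core electrons are held far more tightly than valence electrons, so Li tops the IE_2 order.
Valence configurations: Be⁺ [He]2s¹, O⁺ [He]2s²2p³, C⁺ [He]2s²2p¹.
Approximate IE_2 values (kJ/mol): Be 1757, O 3388, C 2353, Li 7298.
So the second ionization energies run Be < C < O < Li.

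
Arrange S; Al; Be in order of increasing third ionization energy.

IE_3 is the cost of taking one more electron from the +2 cation: S²⁺ still has 4 valence electrons; Al²⁺ still has 1 valence electron; Be²⁺ is the bare [He] core.
Core electrons are held far more tightly than valence electrons, so Be tops the IE_3 order.
Valence configurations: S²⁺ [Ne]3s²3p², Al²⁺ [Ne]3s¹.
Approximate IE_3 values (kJ/mol): S 3357, Al 2745, Be 14849.
Overall IE_3 order: Al < S < Be.

Al, S, Be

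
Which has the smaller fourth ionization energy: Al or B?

Al

After 3 electrons have been removed, what remains? Al³⁺ is the bare [Ne] core; B³⁺ is the bare [He] core.
All of these are removing an electron from a noble-gas core or deeper; the smaller core (lower principal quantum number) is held far more tightly, and within a period the higher nuclear charge binds the same core more tightly.
Tabulated IE_4 (kJ/mol): Al 11577, B 25026.
So the fourth ionization energies run Al < B.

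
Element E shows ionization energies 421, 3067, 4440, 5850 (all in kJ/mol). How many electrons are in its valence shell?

Look for the largest jump between consecutive ionization energies: IE2/IE1 ≈ 7.3, far larger than any earlier ratio.
That jump marks the point where a core electron is being removed. So the atom has 1 valence electron.

1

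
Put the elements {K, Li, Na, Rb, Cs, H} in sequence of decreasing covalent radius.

Cs > Rb > K > Na > Li > H

H is in period 1, group 1; Li is in period 2, group 1; Na is in period 3, group 1; K is in period 4, group 1; Rb is in period 5, group 1; Cs is in period 6, group 1.
Moving right in a period, electrons are added to the same shell under a stronger nuclear pull, so atoms get smaller; moving down, a new shell is opened and atoms get larger.
All are in group 1, so atomic radius increases down the group.
So from largest to smallest: Cs > Rb > K > Na > Li > H.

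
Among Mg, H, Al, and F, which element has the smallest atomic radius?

H is in period 1, group 1; F is in period 2, group 17; Mg is in period 3, group 2; Al is in period 3, group 13.
Across a period the added protons contract the valence shell; down a group each new principal shell makes the atom larger.
Neither a single period nor a single group — weigh both effects.
F > H: period and group pull opposite ways; the down-group shift dominates (64 vs 32 pm).
Al > F: relative to F, both the across-period and down-group shifts push Al's atomic radius up.
Mg > Al: Mg lies to the left of Al in period 3, so the across-period effect alone puts Mg larger.
Tabulated atomic radius (pm): H 32, F 64, Mg 139, Al 126.
The smallest atomic radius among these belongs to H.

H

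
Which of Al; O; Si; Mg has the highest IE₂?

O

IE_2 is the cost of taking one more electron from the +1 cation: Al⁺ still has 2 valence electrons; O⁺ still has 5 valence electrons; Si⁺ still has 3 valence electrons; Mg⁺ still has 1 valence electron.
All are still removing valence electrons, so compare the +1 ions as you would atoms: IE_2 generally rises across a period (higher Z_eff) and falls down a group (larger shell), subject to the usual subshell exceptions.
Valence configurations: Al⁺ [Ne]3s², O⁺ [He]2s²2p³, Si⁺ [Ne]3s²3p¹, Mg⁺ [Ne]3s¹.
Si⁺ loses a lone 3p electron whereas Al⁺ must break into a filled 3s² pair, so IE_2(Al) > IE_2(Si) even though Si has the higher nuclear charge.
Tabulated IE_2 (kJ/mol): Al 1817, O 3388, Si 1577, Mg 1451.
Overall IE_2 order: Mg < Si < Al < O.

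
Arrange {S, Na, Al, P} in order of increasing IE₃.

Al < P < S < Na

The third ionization energy removes an electron from the +2 ion. For each element: S²⁺ still has 4 valence electrons; Na²⁺ is already 1 electron into the core; Al²⁺ still has 1 valence electron; P²⁺ still has 3 valence electrons.
Core electrons are held far more tightly than valence electrons, so Na tops the IE_3 order.
Valence configurations: S²⁺ [Ne]3s²3p², Al²⁺ [Ne]3s¹, P²⁺ [Ne]3s²3p¹.
Approximate IE_3 values (kJ/mol): S 3357, Na 6910, Al 2745, P 2914.
So the third ionization energies run Al < P < S < Na.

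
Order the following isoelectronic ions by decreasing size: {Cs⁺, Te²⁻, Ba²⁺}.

Te²⁻, Cs⁺, Ba²⁺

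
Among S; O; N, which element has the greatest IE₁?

Across a period the outer electron is held more tightly (higher IE₁); down a group it sits in a higher shell, more shielded, and comes off more easily.
These span different periods and groups, so the two trends combine.
O > S: O sits above S in group 16, so the down-group effect alone puts O higher.
N > O: this pair runs against the simple trend — see the exception note.
Note the exception: N has a higher first ionization energy than O, contrary to the simple trend — pairing an electron in O's 2p⁴ costs repulsion energy, so O ionizes more easily than half-filled N (2p³).
Approximate values (kJ/mol): N 1402, O 1314, S 1000.
The greatest IE₁ among these belongs to N.

N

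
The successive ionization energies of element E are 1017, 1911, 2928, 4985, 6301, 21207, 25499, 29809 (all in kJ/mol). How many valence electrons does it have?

Look for the largest jump between consecutive ionization energies: IE6/IE5 ≈ 3.4, far larger than any earlier ratio.
That jump marks the point where a core electron is being removed. So the atom has 5 valence electrons.

5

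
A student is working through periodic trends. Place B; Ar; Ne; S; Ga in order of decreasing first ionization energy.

Ne, Ar, S, B, Ga

Removing the outermost electron gets harder across a period and easier down a group.
Neither a single period nor a single group — weigh both effects.
B > Ga: B sits above Ga in group 13, so the down-group effect alone puts B higher.
S > B: period and group pull opposite ways; the across-period shift dominates (1000 vs 801 kJ/mol).
Ar > S: Ar lies to the right of S in period 3, so the across-period effect alone puts Ar higher.
Ne > Ar: they share group 18; the group trend gives Ne the larger value.
Tabulated first ionization energy (kJ/mol): B 801, Ne 2081, S 1000, Ar 1521, Ga 579.
So from highest to lowest: Ne > Ar > S > B > Ga.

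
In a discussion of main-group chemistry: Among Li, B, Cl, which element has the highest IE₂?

IE_2 is the cost of taking one more electron from the +1 cation: Li⁺ is the bare [He] core; B⁺ still has 2 valence electrons; Cl⁺ still has 6 valence electrons.
Pulling an electron out of a noble-gas core costs far more than removing a remaining valence electron, so Li sits at the high end of IE_2.
Valence configurations: B⁺ [He]2s², Cl⁺ [Ne]3s²3p⁴.
The numbers (kJ/mol): Li 7298, B 2427, Cl 2298.
Hence IE_2: Cl < B < Li.

Li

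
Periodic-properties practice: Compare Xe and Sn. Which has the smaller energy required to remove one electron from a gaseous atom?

Across a period the outer electron is held more tightly (higher IE₁); down a group it sits in a higher shell, more shielded, and comes off more easily.
All lie in period 5, so first ionization energy increases left to right.
So Sn has the smaller energy required to remove one electron from a gaseous atom (Sn < Xe).

Sn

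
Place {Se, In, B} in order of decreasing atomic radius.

In, Se, B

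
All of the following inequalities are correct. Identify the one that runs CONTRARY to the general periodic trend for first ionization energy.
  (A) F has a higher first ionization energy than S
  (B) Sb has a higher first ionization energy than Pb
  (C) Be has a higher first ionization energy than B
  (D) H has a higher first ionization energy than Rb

(C)

The general trend: first ionization energy increases across a period and decreases down a group.
(A) F (period 2, group 17) vs S (period 3, group 16): the stated order agrees with the simple trend.
(B) Sb (period 5, group 15) vs Pb (period 6, group 14): the stated order agrees with the simple trend.
(C) Be (period 2, group 2) vs B (period 2, group 13): the stated order contradicts the simple trend.
(D) H (period 1, group 1) vs Rb (period 5, group 1): the stated order agrees with the simple trend.
The exception is (C): removing B's lone 2p electron is easier than breaking Be's filled 2s².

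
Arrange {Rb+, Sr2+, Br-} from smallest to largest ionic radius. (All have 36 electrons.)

Sr2+, Rb+, Br-

All of these have 36 electrons, so size is governed by nuclear charge alone: the more protons, the stronger the pull on the same electron cloud, and the smaller the ion.
Nuclear charges: Sr2+ (Z=38), Rb+ (Z=37), Br- (Z=35).
Smallest to largest: Sr2+ < Rb+ < Br-.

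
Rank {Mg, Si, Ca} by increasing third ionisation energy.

Si, Ca, Mg

The third ionization energy removes an electron from the +2 ion. For each element: Mg²⁺ is the bare [Ne] core; Si²⁺ still has 2 valence electrons; Ca²⁺ is the bare [Ar] core.
Core electrons are held far more tightly than valence electrons, so Ca and Mg top the IE_3 order.
Approximate IE_3 values (kJ/mol): Mg 7733, Si 3232, Ca 4912.
Putting it together, IE_3: Si < Ca < Mg.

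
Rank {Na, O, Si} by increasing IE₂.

Consider each +1 ion: Na⁺ is the bare [Ne] core; O⁺ still has 5 valence electrons; Si⁺ still has 3 valence electrons.
Core electrons are held far more tightly than valence electrons, so Na tops the IE_2 order.
Valence configurations: O⁺ [He]2s²2p³, Si⁺ [Ne]3s²3p¹.
Tabulated IE_2 (kJ/mol): Na 4562, O 3388, Si 1577.
So the second ionization energies run Si < O < Na.

Si < O < Na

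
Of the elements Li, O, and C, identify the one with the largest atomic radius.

Across a period the added protons contract the valence shell; down a group each new principal shell makes the atom larger.
All lie in period 2, so atomic radius increases right to left.
The largest atomic radius among these belongs to Li.

Li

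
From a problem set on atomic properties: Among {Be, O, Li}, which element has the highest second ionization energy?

The second ionization energy removes an electron from the +1 ion. For each element: Be⁺ still has 1 valence electron; O⁺ still has 5 valence electrons; Li⁺ is the bare [He] core.
Breaking into a closed-shell core is much more expensive than removing a leftover valence electron — Li has the largest IE_2 here.
Valence configurations: Be⁺ [He]2s¹, O⁺ [He]2s²2p³.
The numbers (kJ/mol): Be 1757, O 3388, Li 7298.
Overall IE_2 order: Be < O < Li.

Li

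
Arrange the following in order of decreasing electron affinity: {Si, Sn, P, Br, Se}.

Si is in period 3, group 14; P is in period 3, group 15; Se is in period 4, group 16; Br is in period 4, group 17; Sn is in period 5, group 14.
Adding an electron releases more energy for atoms nearer the top right (short of the noble gases).
Here both period and group differ, so the two effects have to be weighed against each other.
Sn > P: this pair runs against the simple trend — see the exception note.
Si > Sn: Si sits above Sn in group 14, so the down-group effect alone puts Si higher.
Se > Si: the two effects oppose for this pair; the across-period effect wins (195 vs 134 kJ/mol).
Br > Se: both are in period 4; the period trend gives Br the larger value.
Note the exception: Sn has a higher electron affinity than P, contrary to the simple trend — adding an electron to P's half-filled np³ subshell costs electron-pairing energy.
Note the exception: Si has a higher electron affinity than P, contrary to the simple trend — adding an electron to P's half-filled 3p³ is unfavourable, so Si (3p²) has the more exothermic EA.
Tabulated electron affinity (kJ/mol): Si 134, P 72, Se 195, Br 325, Sn 107.
So from highest to lowest: Br > Se > Si > Sn > P.

Br > Se > Si > Sn > P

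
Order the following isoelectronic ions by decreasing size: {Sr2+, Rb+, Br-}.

Br- > Rb+ > Sr2+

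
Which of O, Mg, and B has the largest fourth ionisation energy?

B

Consider each +3 ion: O³⁺ still has 3 valence electrons; Mg³⁺ is already 1 electron into the core; B³⁺ is the bare [He] core.
Breaking into a closed-shell core is much more expensive than removing a leftover valence electron — Mg and B have the largest IE_4 here.
Approximate IE_4 values (kJ/mol): O 7469, Mg 10543, B 25026.
Putting it together, IE_4: O < Mg < B.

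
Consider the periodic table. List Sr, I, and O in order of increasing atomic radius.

O < I < Sr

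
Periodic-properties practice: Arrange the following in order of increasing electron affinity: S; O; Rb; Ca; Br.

Ca < Rb < O < S < Br

EA tends to increase across a period and decrease down a group, though the pattern is less regular than for IE or radius.
These span different periods and groups, so the two trends combine.
Rb > Ca: this pair runs against the simple trend — see the exception note.
O > Rb: relative to Rb, both the across-period and down-group shifts push O's electron affinity up.
S > O: this pair runs against the simple trend — see the exception note.
Br > S: period and group pull opposite ways; the across-period shift dominates (325 vs 200 kJ/mol).
Note the exception: Rb has a higher electron affinity than Ca, contrary to the simple trend — adding an electron to Ca (ns²) has to open a new, higher-energy np subshell, which is unfavourable.
Note the exception: S has a higher electron affinity than O, contrary to the simple trend — the compact 2p subshell of O repels the added electron more than S's larger 3p does.
Approximate values (kJ/mol): O 141, S 200, Ca 2, Br 325, Rb 47.
So from lowest to highest: Ca < Rb < O < S < Br.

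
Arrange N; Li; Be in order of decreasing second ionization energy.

After 1 electron has been removed, what remains? N⁺ still has 4 valence electrons; Li⁺ is the bare [He] core; Be⁺ still has 1 valence electron.
Core electrons are held far more tightly than valence electrons, so Li tops the IE_2 order.
Valence configurations: N⁺ [He]2s²2p², Be⁺ [He]2s¹.
Approximate IE_2 values (kJ/mol): N 2856, Li 7298, Be 1757.
Putting it together, IE_2: Be < N < Li.

Li > N > Be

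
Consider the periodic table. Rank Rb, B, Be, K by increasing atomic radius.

Be is in period 2, group 2; B is in period 2, group 13; K is in period 4, group 1; Rb is in period 5, group 1.
Moving right in a period, electrons are added to the same shell under a stronger nuclear pull, so atoms get smaller; moving down, a new shell is opened and atoms get larger.
These span different periods and groups, so the two trends combine.
Be > B: Be lies to the left of B in period 2, so the across-period effect alone puts Be larger.
K > Be: relative to Be, both the across-period and down-group shifts push K's atomic radius up.
Rb > K: Rb sits below K in group 1, so the down-group effect alone puts Rb larger.
Approximate values (pm): Be 102, B 85, K 196, Rb 210.
So from smallest to largest: B < Be < K < Rb.

B < Be < K < Rb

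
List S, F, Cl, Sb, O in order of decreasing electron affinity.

Cl, F, S, O, Sb

O is in period 2, group 16; F is in period 2, group 17; S is in period 3, group 16; Cl is in period 3, group 17; Sb is in period 5, group 15.
EA tends to increase across a period and decrease down a group, though the pattern is less regular than for IE or radius.
These span different periods and groups, so the two trends combine.
O > Sb: both effects reinforce here, so O is clearly the higher of the two.
S > O: this pair runs against the simple trend — see the exception note.
F > S: relative to S, both the across-period and down-group shifts push F's electron affinity up.
Cl > F: this pair runs against the simple trend — see the exception note.
Note the exception: S has a higher electron affinity than O, contrary to the simple trend — the compact 2p subshell of O repels the added electron more than S's larger 3p does.
Note the exception: Cl has a higher electron affinity than F, contrary to the simple trend — F's small 2p subshell makes the incoming electron feel strong e⁻–e⁻ repulsion, so Cl actually releases more energy on gaining an electron.
Approximate values (kJ/mol): O 141, F 328, S 200, Cl 349, Sb 103.
So from highest to lowest: Cl > F > S > O > Sb.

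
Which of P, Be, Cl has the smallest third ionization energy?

After 2 electrons have been removed, what remains? P²⁺ still has 3 valence electrons; Be²⁺ is the bare [He] core; Cl²⁺ still has 5 valence electrons.
Core electrons are held far more tightly than valence electrons, so Be tops the IE_3 order.
Valence configurations: P²⁺ [Ne]3s²3p¹, Cl²⁺ [Ne]3s²3p³.
Tabulated IE_3 (kJ/mol): P 2914, Be 14849, Cl 3822.
Putting it together, IE_3: P < Cl < Be.

P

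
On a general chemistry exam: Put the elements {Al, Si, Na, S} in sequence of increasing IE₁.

Na is in period 3, group 1; Al is in period 3, group 13; Si is in period 3, group 14; S is in period 3, group 16.
First ionization energy rises across a period (greater Z_eff holds electrons more tightly) and falls down a group (valence electrons are farther from the nucleus).
All lie in period 3, so first ionization energy increases left to right.
So from lowest to highest: Na < Al < Si < S.

Na < Al < Si < S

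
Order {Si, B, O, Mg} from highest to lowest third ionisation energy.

The third ionization energy removes an electron from the +2 ion. For each element: Si²⁺ still has 2 valence electrons; B²⁺ still has 1 valence electron; O²⁺ still has 4 valence electrons; Mg²⁺ is the bare [Ne] core.
Breaking into a closed-shell core is much more expensive than removing a leftover valence electron — Mg has the largest IE_3 here.
Valence configurations: Si²⁺ [Ne]3s², B²⁺ [He]2s¹, O²⁺ [He]2s²2p².
The numbers (kJ/mol): Si 3232, B 3660, O 5300, Mg 7733.
So the third ionization energies run Si < B < O < Mg.

Mg > O > B > Si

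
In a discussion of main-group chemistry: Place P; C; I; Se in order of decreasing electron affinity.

I > Se > C > P

C is in period 2, group 14; P is in period 3, group 15; Se is in period 4, group 16; I is in period 5, group 17.
Adding an electron releases more energy for atoms nearer the top right (short of the noble gases).
These sit on a diagonal, where the across-period and down-group effects partly cancel.
C > P: period and group pull opposite ways; the down-group shift dominates (122 vs 72 kJ/mol).
Se > C: the two effects oppose for this pair; the across-period effect wins (195 vs 122 kJ/mol).
I > Se: period and group pull opposite ways; the across-period shift dominates (295 vs 195 kJ/mol).
For reference (kJ/mol): C 122, P 72, Se 195, I 295.
So from highest to lowest: I > Se > C > P.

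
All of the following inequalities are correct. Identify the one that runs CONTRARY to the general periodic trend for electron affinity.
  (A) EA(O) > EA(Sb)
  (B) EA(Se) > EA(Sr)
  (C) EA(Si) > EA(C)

The general trend: electron affinity increases across a period and decreases down a group.
(A) O (period 2, group 16) vs Sb (period 5, group 15): the stated order agrees with the simple trend.
(B) Se (period 4, group 16) vs Sr (period 5, group 2): the stated order agrees with the simple trend.
(C) Si (period 3, group 14) vs C (period 2, group 14): the stated order contradicts the simple trend.
The exception is (C): Si's larger, more diffuse 3p orbitals accept an added electron slightly more readily than C's compact 2p.

(C)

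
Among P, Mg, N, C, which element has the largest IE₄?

Consider each +3 ion: P³⁺ still has 2 valence electrons; Mg³⁺ is already 1 electron into the core; N³⁺ still has 2 valence electrons; C³⁺ still has 1 valence electron.
Core electrons are held far more tightly than valence electrons, so Mg tops the IE_4 order.
Valence configurations: P³⁺ [Ne]3s², N³⁺ [He]2s², C³⁺ [He]2s¹.
Tabulated IE_4 (kJ/mol): P 4964, Mg 10543, N 7475, C 6223.
Hence IE_4: P < C < N < Mg.

Mg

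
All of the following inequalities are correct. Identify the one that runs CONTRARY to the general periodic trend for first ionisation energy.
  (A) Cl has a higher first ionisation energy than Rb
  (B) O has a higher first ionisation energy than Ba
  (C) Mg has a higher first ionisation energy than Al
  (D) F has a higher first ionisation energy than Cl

(C)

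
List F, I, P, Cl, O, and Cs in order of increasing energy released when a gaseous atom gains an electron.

Cs < P < O < I < F < Cl

O is in period 2, group 16; F is in period 2, group 17; P is in period 3, group 15; Cl is in period 3, group 17; I is in period 5, group 17; Cs is in period 6, group 1.
Electron affinity generally becomes more exothermic across a period toward the halogens and less exothermic down a group.
Here both period and group differ, so the two effects have to be weighed against each other.
P > Cs: relative to Cs, both the across-period and down-group shifts push P's electron affinity up.
O > P: both effects reinforce here, so O is clearly the higher of the two.
I > O: period and group pull opposite ways; the across-period shift dominates (295 vs 141 kJ/mol).
F > I: they share group 17; the group trend gives F the larger value.
Cl > F: this pair runs against the simple trend — see the exception note.
Note the exception: Cl has a higher electron affinity than F, contrary to the simple trend — F's small 2p subshell makes the incoming electron feel strong e⁻–e⁻ repulsion, so Cl actually releases more energy on gaining an electron.
For reference (kJ/mol): O 141, F 328, P 72, Cl 349, I 295, Cs 46.
So from lowest to highest: Cs < P < O < I < F < Cl.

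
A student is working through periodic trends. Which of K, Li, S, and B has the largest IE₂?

Li

IE_2 is the cost of taking one more electron from the +1 cation: K⁺ is the bare [Ar] core; Li⁺ is the bare [He] core; S⁺ still has 5 valence electrons; B⁺ still has 2 valence electrons.
Breaking into a closed-shell core is much more expensive than removing a leftover valence electron — K and Li have the largest IE_2 here.
Valence configurations: S⁺ [Ne]3s²3p³, B⁺ [He]2s².
Approximate IE_2 values (kJ/mol): K 3052, Li 7298, S 2252, B 2427.
Hence IE_2: S < B < K < Li.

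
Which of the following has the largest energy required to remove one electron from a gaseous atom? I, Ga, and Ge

Ga is in period 4, group 13; Ge is in period 4, group 14; I is in period 5, group 17.
First ionization energy rises across a period (greater Z_eff holds electrons more tightly) and falls down a group (valence electrons are farther from the nucleus).
These span different periods and groups, so the two trends combine.
Ge > Ga: both are in period 4; the period trend gives Ge the larger value.
I > Ge: period and group pull opposite ways; the across-period shift dominates (1008 vs 762 kJ/mol).
Tabulated first ionization energy (kJ/mol): Ga 579, Ge 762, I 1008.
The largest energy required to remove one electron from a gaseous atom among these belongs to I.

I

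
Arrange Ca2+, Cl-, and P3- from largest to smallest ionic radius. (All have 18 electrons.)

All of these have 18 electrons, so size is governed by nuclear charge alone: the more protons, the stronger the pull on the same electron cloud, and the smaller the ion.
Nuclear charges: Ca2+ (Z=20), Cl- (Z=17), P3- (Z=15).
Largest to smallest: P3- > Cl- > Ca2+.

P3-, Cl-, Ca2+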